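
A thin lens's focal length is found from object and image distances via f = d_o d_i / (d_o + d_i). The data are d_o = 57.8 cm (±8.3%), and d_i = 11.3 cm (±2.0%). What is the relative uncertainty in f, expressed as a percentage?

∂f/∂d_o = (d_i/(d_o+d_i))² = 0.0267;  ∂f/∂d_i = (d_o/(d_o+d_i))² = 0.700
δf = √((∂f/∂d_o · δd_o)² + (∂f/∂d_i · δd_i)²) = √(0.0165 + 0.0250) = 0.204 cm
f = 9.45 cm, so δf/f = 0.204/9.45 = 0.0215.

2.15%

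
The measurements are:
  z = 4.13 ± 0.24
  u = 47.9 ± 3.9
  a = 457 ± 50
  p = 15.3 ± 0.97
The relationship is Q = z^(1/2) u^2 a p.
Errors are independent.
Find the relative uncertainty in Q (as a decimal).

0.208

Relative error in a monomial: (δQ/Q)² = Σ (nᵢ · δxᵢ/xᵢ)².
  (½·δz/z)² = (0.5×0.0581)² = 0.000844;  (2·δu/u)² = (2×0.0814)² = 0.0265;  (1·δa/a)² = (1×0.109)² = 0.0120;  (1·δp/p)² = (1×0.0634)² = 0.00402
δQ/Q = √(0.0434) = 0.208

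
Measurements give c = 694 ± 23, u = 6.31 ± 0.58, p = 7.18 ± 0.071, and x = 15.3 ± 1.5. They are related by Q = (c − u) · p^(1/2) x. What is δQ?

2920

Let w = c − u = 688. δw = √(δc² + δu²) = √(529 + 0.336) = 23.0, so δw/w = 0.0335.
Q is then a monomial in w, p, x:
δQ/Q = √((δw/w)² + (½·δp/p)² + (1·δx/x)²) = √(0.00112 + 2.44e-05 + 0.00961) = 0.104
Q = 28200, so δQ = 0.104 × 28200 = 2920.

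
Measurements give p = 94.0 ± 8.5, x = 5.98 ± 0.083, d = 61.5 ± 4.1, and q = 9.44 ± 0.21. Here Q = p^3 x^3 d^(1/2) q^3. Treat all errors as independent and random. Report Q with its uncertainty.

(1.17 ± 0.333) × 10^12

Each factor contributes (exponent × relative error)² to (δQ/Q)²:
  (3·δp/p)² = (3×0.0904)² = 0.0736;  (3·δx/x)² = (3×0.0139)² = 0.00173;  (½·δd/d)² = (0.5×0.0667)² = 0.00111;  (3·δq/q)² = (3×0.0222)² = 0.00445
δQ/Q = √(0.0809) = 0.284
Q = 1.17e+12, so δQ = 0.284 × 1.17e+12 = 3.33e+11.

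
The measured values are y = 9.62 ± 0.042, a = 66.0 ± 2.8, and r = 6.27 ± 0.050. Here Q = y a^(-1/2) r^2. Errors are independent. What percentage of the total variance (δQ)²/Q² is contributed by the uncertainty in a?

(δQ/Q)² = (1·δy/y)² + (−½·δa/a)² + (2·δr/r)²
  y term: (1×0.00437)² = 1.91e-05
  a term: (-0.5×0.0424)² = 0.000450
  r term: (2×0.00797)² = 0.000254
Total = 0.000723. Share from a = 0.000450/0.000723 = 0.622.

62.2%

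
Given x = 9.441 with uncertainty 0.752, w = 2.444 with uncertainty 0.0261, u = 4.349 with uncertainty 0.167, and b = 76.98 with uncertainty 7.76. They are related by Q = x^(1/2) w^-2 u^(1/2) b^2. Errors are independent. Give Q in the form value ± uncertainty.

Q is a product of powers, so relative uncertainties combine in quadrature:
  (½·δx/x)² = (0.5×0.0797)² = 0.00159;  (-2·δw/w)² = (-2×0.0107)² = 0.000456;  (½·δu/u)² = (0.5×0.0384)² = 0.000369;  (2·δb/b)² = (2×0.101)² = 0.0406
δQ/Q = √(0.0431) = 0.208
Q = 6357, so δQ = 0.208 × 6357 = 1320.

6357 ± 1320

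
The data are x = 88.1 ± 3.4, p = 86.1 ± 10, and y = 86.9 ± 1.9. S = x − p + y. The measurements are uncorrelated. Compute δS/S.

For a sum/difference, combine absolute errors in quadrature:
  (δx)² = 11.6;  (δp)² = 100;  (δy)² = 3.61
δS = √(115) = 10.7
S = 88.9, so δS/S = 10.7/88.9 = 0.121.

0.121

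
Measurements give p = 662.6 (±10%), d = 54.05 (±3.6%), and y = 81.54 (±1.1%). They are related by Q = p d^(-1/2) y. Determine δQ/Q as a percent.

Products/powers → add relative errors in quadrature, weighted by exponent:
  (1·δp/p)² = (1×0.100)² = 0.0100;  (−½·δd/d)² = (-0.5×0.0360)² = 0.000324;  (1·δy/y)² = (1×0.0110)² = 0.000121
δQ/Q = √(0.0104) = 0.102

10.2%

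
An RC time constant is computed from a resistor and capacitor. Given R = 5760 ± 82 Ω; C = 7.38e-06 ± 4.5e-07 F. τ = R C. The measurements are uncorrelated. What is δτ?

0.00266 s

Each factor contributes (exponent × relative error)² to (δτ/τ)²:
  (1·δR/R)² = (1×0.0142)² = 0.000203;  (1·δC/C)² = (1×0.0610)² = 0.00372
δτ/τ = √(0.00392) = 0.0626
τ = 0.0425 s, so δτ = 0.0626 × 0.0425 = 0.00266 s.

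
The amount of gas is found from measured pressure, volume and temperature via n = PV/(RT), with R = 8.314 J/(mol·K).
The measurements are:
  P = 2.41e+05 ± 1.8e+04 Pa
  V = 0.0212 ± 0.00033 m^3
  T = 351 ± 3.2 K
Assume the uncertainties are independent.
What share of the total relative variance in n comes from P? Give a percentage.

94.5%

(δn/n)² = (1·δP/P)² + (1·δV/V)² + (-1·δT/T)²
  P term: (1×0.0747)² = 0.00558
  V term: (1×0.0156)² = 0.000242
  T term: (-1×0.00912)² = 8.31e-05
Total = 0.00590. Share from P = 0.00558/0.00590 = 0.945.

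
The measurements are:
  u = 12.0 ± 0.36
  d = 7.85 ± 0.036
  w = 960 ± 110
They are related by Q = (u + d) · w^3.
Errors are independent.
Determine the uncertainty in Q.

6.05e+09

Let h = u + d = 19.9. δh = √(δu² + δd²) = √(0.130 + 0.00130) = 0.362, so δh/h = 0.0182.
Q is then a monomial in h, w:
δQ/Q = √((δh/h)² + (3·δw/w)²) = √(0.000332 + 0.118) = 0.344
Q = 1.76e+10, so δQ = 0.344 × 1.76e+10 = 6.05e+09.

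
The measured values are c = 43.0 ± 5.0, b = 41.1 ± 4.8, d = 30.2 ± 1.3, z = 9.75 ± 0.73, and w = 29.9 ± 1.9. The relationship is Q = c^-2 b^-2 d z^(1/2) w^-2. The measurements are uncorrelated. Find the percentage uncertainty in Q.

35.8%

Q is a product of powers, so relative uncertainties combine in quadrature:
  (-2·δc/c)² = (-2×0.116)² = 0.0541;  (-2·δb/b)² = (-2×0.117)² = 0.0546;  (1·δd/d)² = (1×0.0430)² = 0.00185;  (½·δz/z)² = (0.5×0.0749)² = 0.00140;  (-2·δw/w)² = (-2×0.0635)² = 0.0162
δQ/Q = √(0.128) = 0.358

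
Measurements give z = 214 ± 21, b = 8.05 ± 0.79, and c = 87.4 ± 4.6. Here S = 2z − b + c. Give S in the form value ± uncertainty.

507 ± 42.3

Each term contributes (cᵢ δxᵢ)² to (δS)²:
  (2·δz)² = 1760;  (δb)² = 0.624;  (δc)² = 21.2
δS = √(1790) = 42.3
S = 507.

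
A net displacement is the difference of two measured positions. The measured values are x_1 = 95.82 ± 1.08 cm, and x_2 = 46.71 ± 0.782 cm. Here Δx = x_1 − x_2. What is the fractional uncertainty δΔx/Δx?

For a sum/difference, combine absolute errors in quadrature:
  (δx_1)² = 1.17;  (δx_2)² = 0.612
δΔx = √(1.78) = 1.33 cm
Δx = 49.11 cm, so δΔx/Δx = 1.33/49.11 = 0.0272.

0.0272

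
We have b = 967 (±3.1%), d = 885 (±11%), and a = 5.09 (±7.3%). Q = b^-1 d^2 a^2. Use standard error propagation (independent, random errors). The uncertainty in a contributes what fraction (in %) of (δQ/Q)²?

(δQ/Q)² = (-1·δb/b)² + (2·δd/d)² + (2·δa/a)²
  b term: (-1×0.0310)² = 0.000961
  d term: (2×0.110)² = 0.0484
  a term: (2×0.0730)² = 0.0213
Total = 0.0707. Share from a = 0.0213/0.0707 = 0.302.

30.2%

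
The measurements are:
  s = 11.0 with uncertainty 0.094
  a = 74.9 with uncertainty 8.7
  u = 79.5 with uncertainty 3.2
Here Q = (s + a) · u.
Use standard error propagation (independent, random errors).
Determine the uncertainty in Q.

Let w = s + a = 85.9. δw = √(δs² + δa²) = √(0.00884 + 75.7) = 8.70, so δw/w = 0.101.
Q is then a monomial in w, u:
δQ/Q = √((δw/w)² + (1·δu/u)²) = √(0.0103 + 0.00162) = 0.109
Q = 6830, so δQ = 0.109 × 6830 = 744.

744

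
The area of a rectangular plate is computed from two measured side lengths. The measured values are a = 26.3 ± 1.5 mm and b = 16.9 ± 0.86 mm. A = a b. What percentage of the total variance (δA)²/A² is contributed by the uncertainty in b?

44.3%

(δA/A)² = (1·δa/a)² + (1·δb/b)²
  a term: (1×0.0570)² = 0.00325
  b term: (1×0.0509)² = 0.00259
Total = 0.00584. Share from b = 0.00259/0.00584 = 0.443.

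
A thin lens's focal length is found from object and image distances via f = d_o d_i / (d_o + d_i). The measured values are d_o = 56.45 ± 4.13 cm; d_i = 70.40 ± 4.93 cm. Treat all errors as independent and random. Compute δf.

1.60 cm

∂f/∂d_o = (d_i/(d_o+d_i))² = 0.308;  ∂f/∂d_i = (d_o/(d_o+d_i))² = 0.198
δf = √((∂f/∂d_o · δd_o)² + (∂f/∂d_i · δd_i)²) = √(1.62 + 0.953) = 1.60 cm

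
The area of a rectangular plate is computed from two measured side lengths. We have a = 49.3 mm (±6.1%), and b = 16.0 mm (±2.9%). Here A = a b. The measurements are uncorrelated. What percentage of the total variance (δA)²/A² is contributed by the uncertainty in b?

(δA/A)² = (1·δa/a)² + (1·δb/b)²
  a term: (1×0.0610)² = 0.00372
  b term: (1×0.0290)² = 0.000841
Total = 0.00456. Share from b = 0.000841/0.00456 = 0.184.

18.4%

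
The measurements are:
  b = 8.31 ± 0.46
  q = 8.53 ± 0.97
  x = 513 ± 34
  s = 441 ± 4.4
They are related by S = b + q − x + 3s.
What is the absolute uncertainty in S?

For a sum/difference, combine absolute errors in quadrature:
  (δb)² = 0.212;  (δq)² = 0.941;  (δx)² = 1160;  (3·δs)² = 174
δS = √(1330) = 36.5

36.5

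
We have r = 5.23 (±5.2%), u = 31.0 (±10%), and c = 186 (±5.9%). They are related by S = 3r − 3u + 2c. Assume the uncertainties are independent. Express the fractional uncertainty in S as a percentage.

For a sum/difference, combine absolute errors in quadrature:
  (3·δr)² = 0.666;  (3·δu)² = 86.5;  (2·δc)² = 482
δS = √(569) = 23.9
S = 295, so δS/S = 23.9/295 = 0.0809.

8.09%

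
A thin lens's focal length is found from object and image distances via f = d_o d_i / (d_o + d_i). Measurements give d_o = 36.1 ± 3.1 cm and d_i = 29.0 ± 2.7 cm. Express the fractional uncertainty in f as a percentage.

∂f/∂d_o = (d_i/(d_o+d_i))² = 0.198;  ∂f/∂d_i = (d_o/(d_o+d_i))² = 0.308
δf = √((∂f/∂d_o · δd_o)² + (∂f/∂d_i · δd_i)²) = √(0.378 + 0.689) = 1.03 cm
f = 16.1 cm, so δf/f = 1.03/16.1 = 0.0643.

6.43%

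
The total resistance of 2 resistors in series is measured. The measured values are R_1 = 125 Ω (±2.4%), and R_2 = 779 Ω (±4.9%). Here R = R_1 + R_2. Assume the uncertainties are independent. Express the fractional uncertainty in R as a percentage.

4.24%

R is a linear combination, so absolute uncertainties add in quadrature:
  (δR_1)² = 9.00;  (δR_2)² = 1460
δR = √(1470) = 38.3 Ω
R = 904 Ω, so δR/R = 38.3/904 = 0.0424.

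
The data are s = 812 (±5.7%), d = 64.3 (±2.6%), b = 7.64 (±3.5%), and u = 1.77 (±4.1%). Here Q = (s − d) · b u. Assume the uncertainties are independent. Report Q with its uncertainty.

10100 ± 830

Let w = s − d = 748. δw = √(δs² + δd²) = √(2140 + 2.79) = 46.3, so δw/w = 0.0619.
Q is then a monomial in w, b, u:
δQ/Q = √((δw/w)² + (1·δb/b)² + (1·δu/u)²) = √(0.00384 + 0.00123 + 0.00168) = 0.0821
Q = 10100, so δQ = 0.0821 × 10100 = 830.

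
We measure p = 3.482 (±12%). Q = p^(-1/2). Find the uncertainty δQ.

Since Q is a product/quotient, work with relative uncertainties:
  (−½·δp/p)² = (-0.5×0.120)² = 0.00360
δQ/Q = √(0.00360) = 0.0600
Q = 0.5359, so δQ = 0.0600 × 0.5359 = 0.0322.

0.0322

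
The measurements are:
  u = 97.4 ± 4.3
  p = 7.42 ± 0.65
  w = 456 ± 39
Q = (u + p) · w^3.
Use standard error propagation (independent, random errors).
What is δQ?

Let h = u + p = 105. δh = √(δu² + δp²) = √(18.5 + 0.423) = 4.35, so δh/h = 0.0415.
Q is then a monomial in h, w:
δQ/Q = √((δh/h)² + (3·δw/w)²) = √(0.00172 + 0.0658) = 0.260
Q = 9.94e+09, so δQ = 0.260 × 9.94e+09 = 2.58e+09.

2.58e+09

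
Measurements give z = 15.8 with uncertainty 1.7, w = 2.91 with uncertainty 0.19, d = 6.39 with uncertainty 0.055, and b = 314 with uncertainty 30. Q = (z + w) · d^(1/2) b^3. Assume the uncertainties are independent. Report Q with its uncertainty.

(1.46 ± 0.441) × 10^9

Let u = z + w = 18.7. δu = √(δz² + δw²) = √(2.89 + 0.0361) = 1.71, so δu/u = 0.0914.
Q is then a monomial in u, d, b:
δQ/Q = √((δu/u)² + (½·δd/d)² + (3·δb/b)²) = √(0.00836 + 1.85e-05 + 0.0822) = 0.301
Q = 1.46e+09, so δQ = 0.301 × 1.46e+09 = 4.41e+08.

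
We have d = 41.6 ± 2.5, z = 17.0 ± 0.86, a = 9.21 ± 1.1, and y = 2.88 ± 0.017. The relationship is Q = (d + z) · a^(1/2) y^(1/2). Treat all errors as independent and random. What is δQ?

Let u = d + z = 58.6. δu = √(δd² + δz²) = √(6.25 + 0.740) = 2.64, so δu/u = 0.0451.
Q is then a monomial in u, a, y:
δQ/Q = √((δu/u)² + (½·δa/a)² + (½·δy/y)²) = √(0.00204 + 0.00357 + 8.71e-06) = 0.0749
Q = 302, so δQ = 0.0749 × 302 = 22.6.

22.6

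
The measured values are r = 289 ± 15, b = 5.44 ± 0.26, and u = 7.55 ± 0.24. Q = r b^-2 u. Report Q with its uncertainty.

73.7 ± 8.36

Since Q is a product/quotient, work with relative uncertainties:
  (1·δr/r)² = (1×0.0519)² = 0.00269;  (-2·δb/b)² = (-2×0.0478)² = 0.00914;  (1·δu/u)² = (1×0.0318)² = 0.00101
δQ/Q = √(0.0128) = 0.113
Q = 73.7, so δQ = 0.113 × 73.7 = 8.36.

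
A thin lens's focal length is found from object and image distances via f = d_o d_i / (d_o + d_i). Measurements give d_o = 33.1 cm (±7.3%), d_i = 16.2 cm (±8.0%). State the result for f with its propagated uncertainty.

∂f/∂d_o = (d_i/(d_o+d_i))² = 0.108;  ∂f/∂d_i = (d_o/(d_o+d_i))² = 0.451
δf = √((∂f/∂d_o · δd_o)² + (∂f/∂d_i · δd_i)²) = √(0.0681 + 0.341) = 0.640 cm
f = 10.9 cm.

10.9 ± 0.640 cm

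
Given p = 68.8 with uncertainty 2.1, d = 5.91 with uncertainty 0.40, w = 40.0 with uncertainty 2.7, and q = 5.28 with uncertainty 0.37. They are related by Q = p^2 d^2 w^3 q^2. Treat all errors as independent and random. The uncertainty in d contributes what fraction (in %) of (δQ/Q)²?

22.2%

(δQ/Q)² = (2·δp/p)² + (2·δd/d)² + (3·δw/w)² + (2·δq/q)²
  p term: (2×0.0305)² = 0.00373
  d term: (2×0.0677)² = 0.0183
  w term: (3×0.0675)² = 0.0410
  q term: (2×0.0701)² = 0.0196
Total = 0.0827. Share from d = 0.0183/0.0827 = 0.222.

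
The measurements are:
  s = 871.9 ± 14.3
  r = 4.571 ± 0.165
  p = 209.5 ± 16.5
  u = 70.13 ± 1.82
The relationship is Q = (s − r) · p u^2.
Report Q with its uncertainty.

Let w = s − r = 867.3. δw = √(δs² + δr²) = √(204 + 0.0272) = 14.3, so δw/w = 0.0165.
Q is then a monomial in w, p, u:
δQ/Q = √((δw/w)² + (1·δp/p)² + (2·δu/u)²) = √(0.000272 + 0.00620 + 0.00269) = 0.0958
Q = 8.937e+08, so δQ = 0.0958 × 8.937e+08 = 8.56e+07.

(8.937 ± 0.856) × 10^8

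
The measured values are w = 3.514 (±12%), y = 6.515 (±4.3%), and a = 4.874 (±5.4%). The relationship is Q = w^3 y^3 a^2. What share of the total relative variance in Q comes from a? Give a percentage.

7.39%

(δQ/Q)² = (3·δw/w)² + (3·δy/y)² + (2·δa/a)²
  w term: (3×0.120)² = 0.130
  y term: (3×0.0430)² = 0.0166
  a term: (2×0.0540)² = 0.0117
Total = 0.158. Share from a = 0.0117/0.158 = 0.0739.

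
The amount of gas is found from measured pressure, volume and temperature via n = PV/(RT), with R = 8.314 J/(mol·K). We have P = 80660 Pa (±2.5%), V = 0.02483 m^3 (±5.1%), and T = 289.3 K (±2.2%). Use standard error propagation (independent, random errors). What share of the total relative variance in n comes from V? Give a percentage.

(δn/n)² = (1·δP/P)² + (1·δV/V)² + (-1·δT/T)²
  P term: (1×0.0250)² = 0.000625
  V term: (1×0.0510)² = 0.00260
  T term: (-1×0.0220)² = 0.000484
Total = 0.00371. Share from V = 0.00260/0.00371 = 0.701.

70.1%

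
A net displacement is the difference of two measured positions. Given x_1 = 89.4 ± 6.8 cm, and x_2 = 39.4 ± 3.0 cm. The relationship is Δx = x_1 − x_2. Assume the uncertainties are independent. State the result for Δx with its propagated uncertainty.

Absolute uncertainties add in quadrature for a linear combination:
  (δx_1)² = 46.2;  (δx_2)² = 9.00
δΔx = √(55.2) = 7.43 cm
Δx = 50.0 cm.

50.0 ± 7.43 cm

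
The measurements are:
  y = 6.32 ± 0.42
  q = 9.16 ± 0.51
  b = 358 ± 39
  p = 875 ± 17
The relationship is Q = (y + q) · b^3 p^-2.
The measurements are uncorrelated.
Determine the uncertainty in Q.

Let u = y + q = 15.5. δu = √(δy² + δq²) = √(0.176 + 0.260) = 0.661, so δu/u = 0.0427.
Q is then a monomial in u, b, p:
δQ/Q = √((δu/u)² + (3·δb/b)² + (-2·δp/p)²) = √(0.00182 + 0.107 + 0.00151) = 0.332
Q = 928, so δQ = 0.332 × 928 = 308.

308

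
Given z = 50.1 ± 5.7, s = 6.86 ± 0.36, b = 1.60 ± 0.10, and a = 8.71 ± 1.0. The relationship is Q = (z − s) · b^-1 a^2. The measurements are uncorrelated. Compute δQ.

Let u = z − s = 43.2. δu = √(δz² + δs²) = √(32.5 + 0.130) = 5.71, so δu/u = 0.132.
Q is then a monomial in u, b, a:
δQ/Q = √((δu/u)² + (-1·δb/b)² + (2·δa/a)²) = √(0.0174 + 0.00391 + 0.0527) = 0.272
Q = 2050, so δQ = 0.272 × 2050 = 558.

558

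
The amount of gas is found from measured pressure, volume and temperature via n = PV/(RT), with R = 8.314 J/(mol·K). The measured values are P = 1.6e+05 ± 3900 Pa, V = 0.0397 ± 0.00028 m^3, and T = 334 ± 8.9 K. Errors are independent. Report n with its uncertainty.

Products/powers → add relative errors in quadrature, weighted by exponent:
  (1·δP/P)² = (1×0.0244)² = 0.000594;  (1·δV/V)² = (1×0.00705)² = 4.97e-05;  (-1·δT/T)² = (-1×0.0266)² = 0.000710
δn/n = √(0.00135) = 0.0368
n = 2.29 mol, so δn = 0.0368 × 2.29 = 0.0842 mol.

2.29 ± 0.0842 mol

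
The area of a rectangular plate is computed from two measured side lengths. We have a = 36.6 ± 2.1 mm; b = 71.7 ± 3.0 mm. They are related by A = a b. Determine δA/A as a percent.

A is a product of powers, so relative uncertainties combine in quadrature:
  (1·δa/a)² = (1×0.0574)² = 0.00329;  (1·δb/b)² = (1×0.0418)² = 0.00175
δA/A = √(0.00504) = 0.0710

7.10%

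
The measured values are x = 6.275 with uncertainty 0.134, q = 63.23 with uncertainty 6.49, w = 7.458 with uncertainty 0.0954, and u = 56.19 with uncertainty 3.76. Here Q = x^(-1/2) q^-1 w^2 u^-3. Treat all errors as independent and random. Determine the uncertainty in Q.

Q is a product of powers, so relative uncertainties combine in quadrature:
  (−½·δx/x)² = (-0.5×0.0214)² = 0.000114;  (-1·δq/q)² = (-1×0.103)² = 0.0105;  (2·δw/w)² = (2×0.0128)² = 0.000655;  (-3·δu/u)² = (-3×0.0669)² = 0.0403
δQ/Q = √(0.0516) = 0.227
Q = 1.979e-06, so δQ = 0.227 × 1.979e-06 = 4.5e-07.

4.5e-07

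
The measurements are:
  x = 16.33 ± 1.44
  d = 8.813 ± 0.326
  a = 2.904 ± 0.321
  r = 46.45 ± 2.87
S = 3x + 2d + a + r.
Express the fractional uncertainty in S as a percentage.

Absolute uncertainties add in quadrature for a linear combination:
  (3·δx)² = 18.7;  (2·δd)² = 0.425;  (δa)² = 0.103;  (δr)² = 8.24
δS = √(27.4) = 5.24
S = 116.0, so δS/S = 5.24/116.0 = 0.0452.

4.52%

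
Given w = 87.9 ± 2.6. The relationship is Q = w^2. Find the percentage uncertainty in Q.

Q ∝ w^2, so δQ/Q = |2| · δw/w = 2 × 0.0296 = 0.0592.

5.92%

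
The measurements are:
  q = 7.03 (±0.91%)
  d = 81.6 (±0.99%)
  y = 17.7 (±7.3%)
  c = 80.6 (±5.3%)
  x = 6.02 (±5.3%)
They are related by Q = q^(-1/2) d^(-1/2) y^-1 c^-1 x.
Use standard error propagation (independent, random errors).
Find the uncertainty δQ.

1.85e-05

For a monomial Q ∝ q^(-1/2), d^(-1/2), y^-1, c^-1, x, fractional errors add in quadrature:
  (−½·δq/q)² = (-0.5×0.00910)² = 2.07e-05;  (−½·δd/d)² = (-0.5×0.00990)² = 2.45e-05;  (-1·δy/y)² = (-1×0.0730)² = 0.00533;  (-1·δc/c)² = (-1×0.0530)² = 0.00281;  (1·δx/x)² = (1×0.0530)² = 0.00281
δQ/Q = √(0.0110) = 0.105
Q = 0.000176, so δQ = 0.105 × 0.000176 = 1.85e-05.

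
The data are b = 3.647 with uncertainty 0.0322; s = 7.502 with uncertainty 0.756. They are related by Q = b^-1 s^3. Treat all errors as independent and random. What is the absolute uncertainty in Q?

Q is a product of powers, so relative uncertainties combine in quadrature:
  (-1·δb/b)² = (-1×0.00883)² = 7.8e-05;  (3·δs/s)² = (3×0.101)² = 0.0914
δQ/Q = √(0.0915) = 0.302
Q = 115.8, so δQ = 0.302 × 115.8 = 35.0.

35.0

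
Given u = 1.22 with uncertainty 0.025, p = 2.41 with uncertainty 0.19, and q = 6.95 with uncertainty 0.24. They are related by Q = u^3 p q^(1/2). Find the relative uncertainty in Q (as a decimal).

Products/powers → add relative errors in quadrature, weighted by exponent:
  (3·δu/u)² = (3×0.0205)² = 0.00378;  (1·δp/p)² = (1×0.0788)² = 0.00622;  (½·δq/q)² = (0.5×0.0345)² = 0.000298
δQ/Q = √(0.0103) = 0.101

0.101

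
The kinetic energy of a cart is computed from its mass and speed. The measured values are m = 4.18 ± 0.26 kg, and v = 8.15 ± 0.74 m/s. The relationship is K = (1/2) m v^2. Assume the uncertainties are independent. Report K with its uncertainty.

139 ± 26.6 J

Relative error in a monomial: (δK/K)² = Σ (nᵢ · δxᵢ/xᵢ)².
  (1·δm/m)² = (1×0.0622)² = 0.00387;  (2·δv/v)² = (2×0.0908)² = 0.0330
δK/K = √(0.0368) = 0.192
K = 139 J, so δK = 0.192 × 139 = 26.6 J.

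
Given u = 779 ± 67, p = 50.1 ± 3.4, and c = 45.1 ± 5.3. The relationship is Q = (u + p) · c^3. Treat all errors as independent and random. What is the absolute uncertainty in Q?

2.75e+07

Let w = u + p = 829. δw = √(δu² + δp²) = √(4490 + 11.6) = 67.1, so δw/w = 0.0809.
Q is then a monomial in w, c:
δQ/Q = √((δw/w)² + (3·δc/c)²) = √(0.00655 + 0.124) = 0.362
Q = 7.61e+07, so δQ = 0.362 × 7.61e+07 = 2.75e+07.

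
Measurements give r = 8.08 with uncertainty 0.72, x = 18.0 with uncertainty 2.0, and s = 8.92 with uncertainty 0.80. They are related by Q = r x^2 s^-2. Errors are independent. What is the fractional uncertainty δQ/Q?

Since Q is a product/quotient, work with relative uncertainties:
  (1·δr/r)² = (1×0.0891)² = 0.00794;  (2·δx/x)² = (2×0.111)² = 0.0494;  (-2·δs/s)² = (-2×0.0897)² = 0.0322
δQ/Q = √(0.0895) = 0.299

0.299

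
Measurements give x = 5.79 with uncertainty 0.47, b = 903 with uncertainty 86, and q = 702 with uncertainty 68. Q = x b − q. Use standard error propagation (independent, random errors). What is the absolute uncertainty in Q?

658

Let p = x·b = 5230. δp/p = √((1·δx/x)² + (1·δb/b)²) = √(0.00659 + 0.00907) = 0.125, so δp = 654.
Q = p − q: δQ = √(δp² + δq²) = √(4.28e+05 + 4620) = 658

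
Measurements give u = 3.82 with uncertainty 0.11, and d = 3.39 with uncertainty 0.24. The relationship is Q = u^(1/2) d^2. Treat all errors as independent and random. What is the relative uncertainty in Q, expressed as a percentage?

Q is a product of powers, so relative uncertainties combine in quadrature:
  (½·δu/u)² = (0.5×0.0288)² = 0.000207;  (2·δd/d)² = (2×0.0708)² = 0.0200
δQ/Q = √(0.0203) = 0.142

14.2%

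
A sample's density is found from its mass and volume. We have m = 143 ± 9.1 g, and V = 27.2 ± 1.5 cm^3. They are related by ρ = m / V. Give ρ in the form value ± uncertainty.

5.26 ± 0.443 g/cm^3

Products/powers → add relative errors in quadrature, weighted by exponent:
  (1·δm/m)² = (1×0.0636)² = 0.00405;  (-1·δV/V)² = (-1×0.0551)² = 0.00304
δρ/ρ = √(0.00709) = 0.0842
ρ = 5.26 g/cm^3, so δρ = 0.0842 × 5.26 = 0.443 g/cm^3.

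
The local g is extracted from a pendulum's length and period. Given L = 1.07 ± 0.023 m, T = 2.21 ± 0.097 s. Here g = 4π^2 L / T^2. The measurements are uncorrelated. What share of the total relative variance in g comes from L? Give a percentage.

(δg/g)² = (1·δL/L)² + (-2·δT/T)²
  L term: (1×0.0215)² = 0.000462
  T term: (-2×0.0439)² = 0.00771
Total = 0.00817. Share from L = 0.000462/0.00817 = 0.0566.

5.66%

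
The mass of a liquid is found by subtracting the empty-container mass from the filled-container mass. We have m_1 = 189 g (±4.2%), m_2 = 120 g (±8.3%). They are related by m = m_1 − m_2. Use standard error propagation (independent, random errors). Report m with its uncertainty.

69.0 ± 12.7 g

Sums and differences: (δm)² = Σ (cᵢ δxᵢ)².
  (δm_1)² = 63.0;  (δm_2)² = 99.2
δm = √(162) = 12.7 g
m = 69.0 g.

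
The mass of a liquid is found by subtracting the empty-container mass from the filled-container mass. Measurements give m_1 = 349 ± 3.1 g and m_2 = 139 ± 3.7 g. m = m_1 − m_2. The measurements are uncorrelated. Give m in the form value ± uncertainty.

210 ± 4.83 g

m is a linear combination, so absolute uncertainties add in quadrature:
  (δm_1)² = 9.61;  (δm_2)² = 13.7
δm = √(23.3) = 4.83 g
m = 210 g.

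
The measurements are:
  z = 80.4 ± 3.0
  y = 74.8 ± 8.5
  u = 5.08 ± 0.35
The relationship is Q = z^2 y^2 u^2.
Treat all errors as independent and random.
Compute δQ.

Q is a product of powers, so relative uncertainties combine in quadrature:
  (2·δz/z)² = (2×0.0373)² = 0.00557;  (2·δy/y)² = (2×0.114)² = 0.0517;  (2·δu/u)² = (2×0.0689)² = 0.0190
δQ/Q = √(0.0762) = 0.276
Q = 9.33e+08, so δQ = 0.276 × 9.33e+08 = 2.58e+08.

2.58e+08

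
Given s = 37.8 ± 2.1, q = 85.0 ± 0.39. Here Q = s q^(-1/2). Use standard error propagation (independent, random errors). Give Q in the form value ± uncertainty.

4.10 ± 0.228

Relative error in a monomial: (δQ/Q)² = Σ (nᵢ · δxᵢ/xᵢ)².
  (1·δs/s)² = (1×0.0556)² = 0.00309;  (−½·δq/q)² = (-0.5×0.00459)² = 5.26e-06
δQ/Q = √(0.00309) = 0.0556
Q = 4.10, so δQ = 0.0556 × 4.10 = 0.228.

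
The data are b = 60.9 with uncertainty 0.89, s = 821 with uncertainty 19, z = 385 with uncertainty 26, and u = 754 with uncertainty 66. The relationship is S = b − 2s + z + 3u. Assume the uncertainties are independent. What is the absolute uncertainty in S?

203

S is a linear combination, so absolute uncertainties add in quadrature:
  (δb)² = 0.792;  (2·δs)² = 1440;  (δz)² = 676;  (3·δu)² = 39200
δS = √(41300) = 203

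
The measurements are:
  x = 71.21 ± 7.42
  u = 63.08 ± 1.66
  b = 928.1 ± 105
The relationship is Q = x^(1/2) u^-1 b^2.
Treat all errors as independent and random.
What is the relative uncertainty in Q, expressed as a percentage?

Each factor contributes (exponent × relative error)² to (δQ/Q)²:
  (½·δx/x)² = (0.5×0.104)² = 0.00271;  (-1·δu/u)² = (-1×0.0263)² = 0.000693;  (2·δb/b)² = (2×0.113)² = 0.0512
δQ/Q = √(0.0546) = 0.234

23.4%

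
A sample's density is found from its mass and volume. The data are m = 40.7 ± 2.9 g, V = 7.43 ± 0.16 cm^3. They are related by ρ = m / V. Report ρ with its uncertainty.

Since ρ is a product/quotient, work with relative uncertainties:
  (1·δm/m)² = (1×0.0713)² = 0.00508;  (-1·δV/V)² = (-1×0.0215)² = 0.000464
δρ/ρ = √(0.00554) = 0.0744
ρ = 5.48 g/cm^3, so δρ = 0.0744 × 5.48 = 0.408 g/cm^3.

5.48 ± 0.408 g/cm^3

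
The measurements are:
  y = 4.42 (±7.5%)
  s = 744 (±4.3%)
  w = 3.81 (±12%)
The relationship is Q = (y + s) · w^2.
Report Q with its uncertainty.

10900 ± 2650

Let u = y + s = 748. δu = √(δy² + δs²) = √(0.110 + 1020) = 32.0, so δu/u = 0.0427.
Q is then a monomial in u, w:
δQ/Q = √((δu/u)² + (2·δw/w)²) = √(0.00183 + 0.0576) = 0.244
Q = 10900, so δQ = 0.244 × 10900 = 2650.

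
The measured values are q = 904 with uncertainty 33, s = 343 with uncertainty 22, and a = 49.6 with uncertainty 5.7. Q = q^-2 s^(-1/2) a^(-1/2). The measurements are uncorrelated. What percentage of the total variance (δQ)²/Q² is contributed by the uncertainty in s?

(δQ/Q)² = (-2·δq/q)² + (−½·δs/s)² + (−½·δa/a)²
  q term: (-2×0.0365)² = 0.00533
  s term: (-0.5×0.0641)² = 0.00103
  a term: (-0.5×0.115)² = 0.00330
Total = 0.00966. Share from s = 0.00103/0.00966 = 0.106.

10.6%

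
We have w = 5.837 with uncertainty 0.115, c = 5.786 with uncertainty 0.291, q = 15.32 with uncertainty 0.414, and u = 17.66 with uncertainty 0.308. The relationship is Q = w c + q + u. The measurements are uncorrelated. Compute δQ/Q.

Let p = w·c = 33.77. δp/p = √((1·δw/w)² + (1·δc/c)²) = √(0.000388 + 0.00253) = 0.0540, so δp = 1.82.
Q = p + q + u: δQ = √(δp² + δq² + δu²) = √(3.33 + 0.171 + 0.0949) = 1.90
Q = 66.75, so δQ/Q = 1.90/66.75 = 0.0284.

0.0284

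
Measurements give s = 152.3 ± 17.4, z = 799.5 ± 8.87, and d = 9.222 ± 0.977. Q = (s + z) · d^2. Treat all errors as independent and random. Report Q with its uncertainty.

80950 ± 17200

Let u = s + z = 951.8. δu = √(δs² + δz²) = √(303 + 78.7) = 19.5, so δu/u = 0.0205.
Q is then a monomial in u, d:
δQ/Q = √((δu/u)² + (2·δd/d)²) = √(0.000421 + 0.0449) = 0.213
Q = 80950, so δQ = 0.213 × 80950 = 17200.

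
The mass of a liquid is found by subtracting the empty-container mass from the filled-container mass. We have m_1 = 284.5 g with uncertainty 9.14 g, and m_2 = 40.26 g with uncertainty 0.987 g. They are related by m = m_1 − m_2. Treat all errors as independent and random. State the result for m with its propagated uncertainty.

244.2 ± 9.19 g

Each term contributes (cᵢ δxᵢ)² to (δm)²:
  (δm_1)² = 83.5;  (δm_2)² = 0.974
δm = √(84.5) = 9.19 g
m = 244.2 g.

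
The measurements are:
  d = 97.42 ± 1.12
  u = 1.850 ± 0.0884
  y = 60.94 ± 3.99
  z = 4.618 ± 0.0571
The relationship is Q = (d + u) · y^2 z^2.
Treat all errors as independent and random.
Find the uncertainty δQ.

Let w = d + u = 99.27. δw = √(δd² + δu²) = √(1.25 + 0.00781) = 1.12, so δw/w = 0.0113.
Q is then a monomial in w, y, z:
δQ/Q = √((δw/w)² + (2·δy/y)² + (2·δz/z)²) = √(0.000128 + 0.0171 + 0.000612) = 0.134
Q = 7.862e+06, so δQ = 0.134 × 7.862e+06 = 1.05e+06.

1.05e+06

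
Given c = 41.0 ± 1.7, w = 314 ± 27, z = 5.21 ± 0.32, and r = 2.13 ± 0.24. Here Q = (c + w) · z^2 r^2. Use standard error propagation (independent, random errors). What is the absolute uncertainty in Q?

11700

Let u = c + w = 355. δu = √(δc² + δw²) = √(2.89 + 729) = 27.1, so δu/u = 0.0762.
Q is then a monomial in u, z, r:
δQ/Q = √((δu/u)² + (2·δz/z)² + (2·δr/r)²) = √(0.00581 + 0.0151 + 0.0508) = 0.268
Q = 43700, so δQ = 0.268 × 43700 = 11700.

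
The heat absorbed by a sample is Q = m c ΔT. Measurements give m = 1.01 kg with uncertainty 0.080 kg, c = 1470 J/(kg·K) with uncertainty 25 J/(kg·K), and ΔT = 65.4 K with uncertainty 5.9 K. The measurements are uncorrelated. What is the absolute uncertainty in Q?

11800 J

Products/powers → add relative errors in quadrature, weighted by exponent:
  (1·δm/m)² = (1×0.0792)² = 0.00627;  (1·δc/c)² = (1×0.0170)² = 0.000289;  (1·δΔT/ΔT)² = (1×0.0902)² = 0.00814
δQ/Q = √(0.0147) = 0.121
Q = 97100 J, so δQ = 0.121 × 97100 = 11800 J.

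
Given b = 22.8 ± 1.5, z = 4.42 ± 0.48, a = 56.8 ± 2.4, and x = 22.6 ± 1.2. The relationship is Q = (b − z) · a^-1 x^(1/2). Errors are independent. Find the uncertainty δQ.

0.153

Let u = b − z = 18.4. δu = √(δb² + δz²) = √(2.25 + 0.230) = 1.57, so δu/u = 0.0857.
Q is then a monomial in u, a, x:
δQ/Q = √((δu/u)² + (-1·δa/a)² + (½·δx/x)²) = √(0.00734 + 0.00179 + 0.000705) = 0.0992
Q = 1.54, so δQ = 0.0992 × 1.54 = 0.153.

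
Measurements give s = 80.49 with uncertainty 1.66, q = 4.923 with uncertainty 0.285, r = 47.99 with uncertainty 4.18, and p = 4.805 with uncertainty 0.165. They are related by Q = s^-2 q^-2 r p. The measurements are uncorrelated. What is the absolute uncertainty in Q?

Since Q is a product/quotient, work with relative uncertainties:
  (-2·δs/s)² = (-2×0.0206)² = 0.00170;  (-2·δq/q)² = (-2×0.0579)² = 0.0134;  (1·δr/r)² = (1×0.0871)² = 0.00759;  (1·δp/p)² = (1×0.0343)² = 0.00118
δQ/Q = √(0.0239) = 0.155
Q = 0.001469, so δQ = 0.155 × 0.001469 = 0.000227.

0.000227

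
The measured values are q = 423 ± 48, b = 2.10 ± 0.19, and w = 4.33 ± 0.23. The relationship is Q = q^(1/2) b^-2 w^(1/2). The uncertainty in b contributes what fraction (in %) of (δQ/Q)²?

89.3%

(δQ/Q)² = (½·δq/q)² + (-2·δb/b)² + (½·δw/w)²
  q term: (0.5×0.113)² = 0.00322
  b term: (-2×0.0905)² = 0.0327
  w term: (0.5×0.0531)² = 0.000705
Total = 0.0367. Share from b = 0.0327/0.0367 = 0.893.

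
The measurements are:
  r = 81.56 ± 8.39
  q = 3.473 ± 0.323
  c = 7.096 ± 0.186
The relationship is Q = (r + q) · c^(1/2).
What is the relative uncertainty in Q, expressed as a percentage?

9.96%

Let u = r + q = 85.03. δu = √(δr² + δq²) = √(70.4 + 0.104) = 8.40, so δu/u = 0.0987.
Q is then a monomial in u, c:
δQ/Q = √((δu/u)² + (½·δc/c)²) = √(0.00975 + 0.000172) = 0.0996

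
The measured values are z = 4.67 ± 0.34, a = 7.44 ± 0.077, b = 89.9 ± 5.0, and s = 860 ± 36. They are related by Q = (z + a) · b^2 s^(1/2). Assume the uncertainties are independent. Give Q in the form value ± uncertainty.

(2.87 ± 0.335) × 10^6

Let u = z + a = 12.1. δu = √(δz² + δa²) = √(0.116 + 0.00593) = 0.349, so δu/u = 0.0288.
Q is then a monomial in u, b, s:
δQ/Q = √((δu/u)² + (2·δb/b)² + (½·δs/s)²) = √(0.000829 + 0.0124 + 0.000438) = 0.117
Q = 2.87e+06, so δQ = 0.117 × 2.87e+06 = 3.35e+05.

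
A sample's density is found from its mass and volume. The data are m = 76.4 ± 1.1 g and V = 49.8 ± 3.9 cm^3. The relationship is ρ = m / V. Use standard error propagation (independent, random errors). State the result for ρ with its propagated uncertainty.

1.53 ± 0.122 g/cm^3

Products/powers → add relative errors in quadrature, weighted by exponent:
  (1·δm/m)² = (1×0.0144)² = 0.000207;  (-1·δV/V)² = (-1×0.0783)² = 0.00613
δρ/ρ = √(0.00634) = 0.0796
ρ = 1.53 g/cm^3, so δρ = 0.0796 × 1.53 = 0.122 g/cm^3.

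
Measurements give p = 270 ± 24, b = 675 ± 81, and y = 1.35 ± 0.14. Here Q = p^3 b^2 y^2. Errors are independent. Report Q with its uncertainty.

(1.63 ± 0.677) × 10^13

Relative error in a monomial: (δQ/Q)² = Σ (nᵢ · δxᵢ/xᵢ)².
  (3·δp/p)² = (3×0.0889)² = 0.0711;  (2·δb/b)² = (2×0.120)² = 0.0576;  (2·δy/y)² = (2×0.104)² = 0.0430
δQ/Q = √(0.172) = 0.414
Q = 1.63e+13, so δQ = 0.414 × 1.63e+13 = 6.77e+12.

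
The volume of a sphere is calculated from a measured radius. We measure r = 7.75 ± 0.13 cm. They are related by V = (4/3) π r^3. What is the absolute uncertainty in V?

98.1 cm^3

V ∝ r^3, so δV/V = |3| · δr/r = 3 × 0.0168 = 0.0503.
V = 1950 cm^3, so δV = 0.0503 × 1950 = 98.1 cm^3.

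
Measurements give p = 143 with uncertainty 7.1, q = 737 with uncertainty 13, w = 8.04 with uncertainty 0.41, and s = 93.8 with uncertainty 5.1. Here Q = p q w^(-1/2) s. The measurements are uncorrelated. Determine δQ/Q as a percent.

Since Q is a product/quotient, work with relative uncertainties:
  (1·δp/p)² = (1×0.0497)² = 0.00247;  (1·δq/q)² = (1×0.0176)² = 0.000311;  (−½·δw/w)² = (-0.5×0.0510)² = 0.000650;  (1·δs/s)² = (1×0.0544)² = 0.00296
δQ/Q = √(0.00638) = 0.0799

7.99%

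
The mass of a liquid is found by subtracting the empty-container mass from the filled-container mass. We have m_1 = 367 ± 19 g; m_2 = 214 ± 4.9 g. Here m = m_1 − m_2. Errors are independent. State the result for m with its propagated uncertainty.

Each term contributes (cᵢ δxᵢ)² to (δm)²:
  (δm_1)² = 361;  (δm_2)² = 24.0
δm = √(385) = 19.6 g
m = 153 g.

153 ± 19.6 g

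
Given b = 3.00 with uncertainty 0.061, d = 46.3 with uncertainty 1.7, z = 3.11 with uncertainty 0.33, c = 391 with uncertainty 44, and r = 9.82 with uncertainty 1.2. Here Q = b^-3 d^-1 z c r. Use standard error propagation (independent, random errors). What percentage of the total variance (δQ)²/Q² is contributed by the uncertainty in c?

(δQ/Q)² = (-3·δb/b)² + (-1·δd/d)² + (1·δz/z)² + (1·δc/c)² + (1·δr/r)²
  b term: (-3×0.0203)² = 0.00372
  d term: (-1×0.0367)² = 0.00135
  z term: (1×0.106)² = 0.0113
  c term: (1×0.113)² = 0.0127
  r term: (1×0.122)² = 0.0149
Total = 0.0439. Share from c = 0.0127/0.0439 = 0.288.

28.8%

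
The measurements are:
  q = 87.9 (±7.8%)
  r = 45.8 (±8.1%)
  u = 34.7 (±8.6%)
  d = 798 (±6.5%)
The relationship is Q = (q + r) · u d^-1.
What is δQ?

0.713

Let w = q + r = 134. δw = √(δq² + δr²) = √(47.0 + 13.8) = 7.80, so δw/w = 0.0583.
Q is then a monomial in w, u, d:
δQ/Q = √((δw/w)² + (1·δu/u)² + (-1·δd/d)²) = √(0.00340 + 0.00740 + 0.00423) = 0.123
Q = 5.81, so δQ = 0.123 × 5.81 = 0.713.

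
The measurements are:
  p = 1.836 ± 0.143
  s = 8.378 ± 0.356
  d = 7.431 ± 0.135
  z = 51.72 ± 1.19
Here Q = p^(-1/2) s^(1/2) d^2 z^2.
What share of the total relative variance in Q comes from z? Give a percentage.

(δQ/Q)² = (−½·δp/p)² + (½·δs/s)² + (2·δd/d)² + (2·δz/z)²
  p term: (-0.5×0.0779)² = 0.00152
  s term: (0.5×0.0425)² = 0.000451
  d term: (2×0.0182)² = 0.00132
  z term: (2×0.0230)² = 0.00212
Total = 0.00541. Share from z = 0.00212/0.00541 = 0.392.

39.2%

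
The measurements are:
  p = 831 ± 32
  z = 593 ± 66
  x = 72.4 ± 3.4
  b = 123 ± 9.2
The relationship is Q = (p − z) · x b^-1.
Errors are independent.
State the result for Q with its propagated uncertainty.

Let u = p − z = 238. δu = √(δp² + δz²) = √(1020 + 4360) = 73.3, so δu/u = 0.308.
Q is then a monomial in u, x, b:
δQ/Q = √((δu/u)² + (1·δx/x)² + (-1·δb/b)²) = √(0.0950 + 0.00221 + 0.00559) = 0.321
Q = 140, so δQ = 0.321 × 140 = 44.9.

140 ± 44.9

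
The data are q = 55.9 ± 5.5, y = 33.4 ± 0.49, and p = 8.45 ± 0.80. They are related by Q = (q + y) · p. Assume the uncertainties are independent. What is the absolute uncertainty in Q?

Let u = q + y = 89.3. δu = √(δq² + δy²) = √(30.2 + 0.240) = 5.52, so δu/u = 0.0618.
Q is then a monomial in u, p:
δQ/Q = √((δu/u)² + (1·δp/p)²) = √(0.00382 + 0.00896) = 0.113
Q = 755, so δQ = 0.113 × 755 = 85.3.

85.3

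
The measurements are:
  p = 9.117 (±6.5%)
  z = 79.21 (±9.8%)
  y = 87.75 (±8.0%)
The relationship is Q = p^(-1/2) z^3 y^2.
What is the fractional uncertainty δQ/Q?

0.336

For a monomial Q ∝ p^(-1/2), z^3, y^2, fractional errors add in quadrature:
  (−½·δp/p)² = (-0.5×0.0650)² = 0.00106;  (3·δz/z)² = (3×0.0980)² = 0.0864;  (2·δy/y)² = (2×0.0800)² = 0.0256
δQ/Q = √(0.113) = 0.336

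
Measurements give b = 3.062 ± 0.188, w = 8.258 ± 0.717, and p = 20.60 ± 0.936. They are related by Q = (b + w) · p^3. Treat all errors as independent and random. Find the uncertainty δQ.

Let u = b + w = 11.32. δu = √(δb² + δw²) = √(0.0353 + 0.514) = 0.741, so δu/u = 0.0655.
Q is then a monomial in u, p:
δQ/Q = √((δu/u)² + (3·δp/p)²) = √(0.00429 + 0.0186) = 0.151
Q = 98960, so δQ = 0.151 × 98960 = 15000.

15000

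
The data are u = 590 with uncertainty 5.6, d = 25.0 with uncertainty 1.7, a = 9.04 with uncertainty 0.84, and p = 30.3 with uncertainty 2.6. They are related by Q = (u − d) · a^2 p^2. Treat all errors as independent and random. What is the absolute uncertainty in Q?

Let w = u − d = 565. δw = √(δu² + δd²) = √(31.4 + 2.89) = 5.85, so δw/w = 0.0104.
Q is then a monomial in w, a, p:
δQ/Q = √((δw/w)² + (2·δa/a)² + (2·δp/p)²) = √(0.000107 + 0.0345 + 0.0295) = 0.253
Q = 4.24e+07, so δQ = 0.253 × 4.24e+07 = 1.07e+07.

1.07e+07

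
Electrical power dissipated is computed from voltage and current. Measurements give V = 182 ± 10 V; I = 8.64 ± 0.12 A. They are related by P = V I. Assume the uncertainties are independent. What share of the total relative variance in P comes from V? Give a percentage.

94.0%

(δP/P)² = (1·δV/V)² + (1·δI/I)²
  V term: (1×0.0549)² = 0.00302
  I term: (1×0.0139)² = 0.000193
Total = 0.00321. Share from V = 0.00302/0.00321 = 0.940.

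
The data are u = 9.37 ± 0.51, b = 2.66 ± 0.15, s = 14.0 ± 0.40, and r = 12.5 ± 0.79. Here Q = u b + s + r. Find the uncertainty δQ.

2.14

Let p = u·b = 24.9. δp/p = √((1·δu/u)² + (1·δb/b)²) = √(0.00296 + 0.00318) = 0.0784, so δp = 1.95.
Q = p + s + r: δQ = √(δp² + δs² + δr²) = √(3.82 + 0.160 + 0.624) = 2.14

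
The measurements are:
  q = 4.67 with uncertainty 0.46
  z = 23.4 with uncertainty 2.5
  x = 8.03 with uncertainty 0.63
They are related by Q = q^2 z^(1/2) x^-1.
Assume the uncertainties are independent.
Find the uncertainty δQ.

Each factor contributes (exponent × relative error)² to (δQ/Q)²:
  (2·δq/q)² = (2×0.0985)² = 0.0388;  (½·δz/z)² = (0.5×0.107)² = 0.00285;  (-1·δx/x)² = (-1×0.0785)² = 0.00616
δQ/Q = √(0.0478) = 0.219
Q = 13.1, so δQ = 0.219 × 13.1 = 2.87.

2.87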